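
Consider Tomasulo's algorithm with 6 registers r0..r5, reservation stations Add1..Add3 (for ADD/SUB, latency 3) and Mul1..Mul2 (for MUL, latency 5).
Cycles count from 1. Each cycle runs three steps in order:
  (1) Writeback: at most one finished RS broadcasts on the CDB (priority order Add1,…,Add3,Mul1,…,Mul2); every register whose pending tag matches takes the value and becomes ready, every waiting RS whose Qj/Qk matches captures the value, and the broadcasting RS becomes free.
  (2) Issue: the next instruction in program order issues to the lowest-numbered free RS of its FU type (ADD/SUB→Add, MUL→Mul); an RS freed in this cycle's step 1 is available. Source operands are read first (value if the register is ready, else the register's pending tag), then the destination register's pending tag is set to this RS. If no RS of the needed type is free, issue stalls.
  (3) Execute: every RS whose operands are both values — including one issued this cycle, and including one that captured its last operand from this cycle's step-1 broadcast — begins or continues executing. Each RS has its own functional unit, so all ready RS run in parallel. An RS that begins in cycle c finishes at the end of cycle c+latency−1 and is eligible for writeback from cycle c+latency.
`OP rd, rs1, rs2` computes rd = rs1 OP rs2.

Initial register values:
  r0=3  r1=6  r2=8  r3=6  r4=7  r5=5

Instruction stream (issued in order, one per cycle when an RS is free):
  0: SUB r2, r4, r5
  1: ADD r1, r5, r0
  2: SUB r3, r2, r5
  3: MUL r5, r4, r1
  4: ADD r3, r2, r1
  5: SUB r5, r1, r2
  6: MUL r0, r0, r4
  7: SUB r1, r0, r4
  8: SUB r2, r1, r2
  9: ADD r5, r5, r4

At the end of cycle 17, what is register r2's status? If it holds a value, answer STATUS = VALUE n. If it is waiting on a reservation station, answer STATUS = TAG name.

STATUS = TAG Add2

c1: issue SUB r2<-Add1 | r0:3,r1:6,r2:Add1,r3:6,r4:7,r5:5
c2: issue ADD r1<-Add2 | r0:3,r1:Add2,r2:Add1,r3:6,r4:7,r5:5
c3: issue SUB r3<-Add3 | r0:3,r1:Add2,r2:Add1,r3:Add3,r4:7,r5:5
c4: CDB Add1=2; issue MUL r5<-Mul1 | r0:3,r1:Add2,r2:2,r3:Add3,r4:7,r5:Mul1
c5: CDB Add2=8; issue ADD r3<-Add1 | r0:3,r1:8,r2:2,r3:Add1,r4:7,r5:Mul1
c6: issue SUB r5<-Add2 | r0:3,r1:8,r2:2,r3:Add1,r4:7,r5:Add2
c7: CDB Add3=-3; issue MUL r0<-Mul2 | r0:Mul2,r1:8,r2:2,r3:Add1,r4:7,r5:Add2
c8: CDB Add1=10; issue SUB r1<-Add1 | r0:Mul2,r1:Add1,r2:2,r3:10,r4:7,r5:Add2
c9: CDB Add2=6; issue SUB r2<-Add2 | r0:Mul2,r1:Add1,r2:Add2,r3:10,r4:7,r5:6
c10: CDB Mul1=56; issue ADD r5<-Add3 | r0:Mul2,r1:Add1,r2:Add2,r3:10,r4:7,r5:Add3
c11: - | r0:Mul2,r1:Add1,r2:Add2,r3:10,r4:7,r5:Add3
c12: CDB Mul2=21 | r0:21,r1:Add1,r2:Add2,r3:10,r4:7,r5:Add3
c13: CDB Add3=13 | r0:21,r1:Add1,r2:Add2,r3:10,r4:7,r5:13
c14: - | r0:21,r1:Add1,r2:Add2,r3:10,r4:7,r5:13
c15: CDB Add1=14 | r0:21,r1:14,r2:Add2,r3:10,r4:7,r5:13
c16: - | r0:21,r1:14,r2:Add2,r3:10,r4:7,r5:13
c17: - | r0:21,r1:14,r2:Add2,r3:10,r4:7,r5:13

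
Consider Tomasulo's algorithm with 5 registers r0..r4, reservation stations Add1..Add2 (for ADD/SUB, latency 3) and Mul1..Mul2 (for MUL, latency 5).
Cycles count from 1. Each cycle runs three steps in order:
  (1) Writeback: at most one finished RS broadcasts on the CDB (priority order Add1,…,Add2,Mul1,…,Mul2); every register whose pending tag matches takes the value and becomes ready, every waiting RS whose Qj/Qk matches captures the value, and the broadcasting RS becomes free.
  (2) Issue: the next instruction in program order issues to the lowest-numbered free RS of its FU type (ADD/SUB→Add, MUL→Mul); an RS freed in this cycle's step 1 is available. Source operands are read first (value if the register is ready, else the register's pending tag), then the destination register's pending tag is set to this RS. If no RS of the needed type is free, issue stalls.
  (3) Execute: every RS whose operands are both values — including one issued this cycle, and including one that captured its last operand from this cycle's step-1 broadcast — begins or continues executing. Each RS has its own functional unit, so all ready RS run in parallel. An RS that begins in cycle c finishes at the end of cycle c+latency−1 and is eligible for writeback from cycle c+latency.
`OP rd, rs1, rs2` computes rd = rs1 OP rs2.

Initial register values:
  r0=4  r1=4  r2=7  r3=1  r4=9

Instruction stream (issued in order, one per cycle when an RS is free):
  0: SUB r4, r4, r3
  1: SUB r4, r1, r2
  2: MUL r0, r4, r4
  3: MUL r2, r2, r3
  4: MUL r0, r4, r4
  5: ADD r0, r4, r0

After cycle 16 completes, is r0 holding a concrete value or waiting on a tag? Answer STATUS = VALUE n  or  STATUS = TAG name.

  c1: issue SUB r4<-Add1  regs: r0:4,r1:4,r2:7,r3:1,r4:Add1
  c2: issue SUB r4<-Add2  regs: r0:4,r1:4,r2:7,r3:1,r4:Add2
  c3: issue MUL r0<-Mul1  regs: r0:Mul1,r1:4,r2:7,r3:1,r4:Add2
  c4: CDB Add1=8; issue MUL r2<-Mul2  regs: r0:Mul1,r1:4,r2:Mul2,r3:1,r4:Add2
  c5: CDB Add2=-3; stall  regs: r0:Mul1,r1:4,r2:Mul2,r3:1,r4:-3
  c6: stall  regs: r0:Mul1,r1:4,r2:Mul2,r3:1,r4:-3
  c7: stall  regs: r0:Mul1,r1:4,r2:Mul2,r3:1,r4:-3
  c8: stall  regs: r0:Mul1,r1:4,r2:Mul2,r3:1,r4:-3
  c9: CDB Mul2=7; issue MUL r0<-Mul2  regs: r0:Mul2,r1:4,r2:7,r3:1,r4:-3
  c10: CDB Mul1=9; issue ADD r0<-Add1  regs: r0:Add1,r1:4,r2:7,r3:1,r4:-3
  c11: -  regs: r0:Add1,r1:4,r2:7,r3:1,r4:-3
  c12: -  regs: r0:Add1,r1:4,r2:7,r3:1,r4:-3
  c13: -  regs: r0:Add1,r1:4,r2:7,r3:1,r4:-3
  c14: CDB Mul2=9  regs: r0:Add1,r1:4,r2:7,r3:1,r4:-3
  c15: -  regs: r0:Add1,r1:4,r2:7,r3:1,r4:-3
  c16: -  regs: r0:Add1,r1:4,r2:7,r3:1,r4:-3

STATUS = TAG Add1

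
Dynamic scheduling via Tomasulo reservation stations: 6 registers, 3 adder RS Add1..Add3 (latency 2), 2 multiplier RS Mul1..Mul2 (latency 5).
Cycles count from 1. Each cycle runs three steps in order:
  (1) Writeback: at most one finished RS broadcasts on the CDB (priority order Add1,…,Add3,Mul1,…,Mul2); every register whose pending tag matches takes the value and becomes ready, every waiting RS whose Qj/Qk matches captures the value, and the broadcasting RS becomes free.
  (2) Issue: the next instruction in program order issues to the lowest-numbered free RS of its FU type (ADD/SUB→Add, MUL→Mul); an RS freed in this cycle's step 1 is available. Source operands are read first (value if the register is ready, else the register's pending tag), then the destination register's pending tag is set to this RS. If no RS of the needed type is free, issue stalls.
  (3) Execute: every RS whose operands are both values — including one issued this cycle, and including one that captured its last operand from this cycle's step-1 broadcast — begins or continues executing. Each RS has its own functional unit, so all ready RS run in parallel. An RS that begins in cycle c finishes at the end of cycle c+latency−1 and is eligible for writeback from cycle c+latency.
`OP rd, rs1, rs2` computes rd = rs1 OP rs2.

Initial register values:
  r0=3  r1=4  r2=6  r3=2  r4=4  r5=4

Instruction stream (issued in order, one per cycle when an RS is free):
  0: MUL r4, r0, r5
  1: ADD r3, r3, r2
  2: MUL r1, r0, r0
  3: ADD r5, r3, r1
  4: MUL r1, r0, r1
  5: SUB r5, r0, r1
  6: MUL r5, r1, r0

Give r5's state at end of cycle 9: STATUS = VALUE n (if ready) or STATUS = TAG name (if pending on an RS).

STATUS = TAG Mul2

c1: issue MUL r4<-Mul1 | r0:3,r1:4,r2:6,r3:2,r4:Mul1,r5:4
c2: issue ADD r3<-Add1 | r0:3,r1:4,r2:6,r3:Add1,r4:Mul1,r5:4
c3: issue MUL r1<-Mul2 | r0:3,r1:Mul2,r2:6,r3:Add1,r4:Mul1,r5:4
c4: CDB Add1=8; issue ADD r5<-Add1 | r0:3,r1:Mul2,r2:6,r3:8,r4:Mul1,r5:Add1
c5: stall | r0:3,r1:Mul2,r2:6,r3:8,r4:Mul1,r5:Add1
c6: CDB Mul1=12; issue MUL r1<-Mul1 | r0:3,r1:Mul1,r2:6,r3:8,r4:12,r5:Add1
c7: issue SUB r5<-Add2 | r0:3,r1:Mul1,r2:6,r3:8,r4:12,r5:Add2
c8: CDB Mul2=9; issue MUL r5<-Mul2 | r0:3,r1:Mul1,r2:6,r3:8,r4:12,r5:Mul2
c9: - | r0:3,r1:Mul1,r2:6,r3:8,r4:12,r5:Mul2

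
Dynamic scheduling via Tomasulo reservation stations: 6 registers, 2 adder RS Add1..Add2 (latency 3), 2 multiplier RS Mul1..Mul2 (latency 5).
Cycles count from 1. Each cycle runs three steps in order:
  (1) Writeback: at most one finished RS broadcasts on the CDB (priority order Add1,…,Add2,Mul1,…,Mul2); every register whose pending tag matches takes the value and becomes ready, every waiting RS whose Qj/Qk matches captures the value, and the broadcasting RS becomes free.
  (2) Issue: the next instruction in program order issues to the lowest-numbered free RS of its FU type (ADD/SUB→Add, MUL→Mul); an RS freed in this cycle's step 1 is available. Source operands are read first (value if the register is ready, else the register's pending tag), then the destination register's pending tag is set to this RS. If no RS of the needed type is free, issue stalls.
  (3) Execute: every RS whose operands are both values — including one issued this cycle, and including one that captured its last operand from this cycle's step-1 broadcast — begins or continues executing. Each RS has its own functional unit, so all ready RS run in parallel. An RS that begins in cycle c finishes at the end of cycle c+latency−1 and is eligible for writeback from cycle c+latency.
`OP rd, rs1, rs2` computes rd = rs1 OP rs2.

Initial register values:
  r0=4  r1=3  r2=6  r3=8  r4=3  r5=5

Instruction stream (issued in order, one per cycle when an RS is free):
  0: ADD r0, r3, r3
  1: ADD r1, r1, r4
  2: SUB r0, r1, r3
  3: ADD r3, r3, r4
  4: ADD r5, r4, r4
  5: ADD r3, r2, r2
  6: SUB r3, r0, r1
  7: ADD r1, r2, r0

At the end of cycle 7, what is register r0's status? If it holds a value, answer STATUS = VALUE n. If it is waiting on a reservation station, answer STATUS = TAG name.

STATUS = TAG Add1

c1: issue ADD r0<-Add1 | r0:Add1,r1:3,r2:6,r3:8,r4:3,r5:5
c2: issue ADD r1<-Add2 | r0:Add1,r1:Add2,r2:6,r3:8,r4:3,r5:5
c3: stall | r0:Add1,r1:Add2,r2:6,r3:8,r4:3,r5:5
c4: CDB Add1=16; issue SUB r0<-Add1 | r0:Add1,r1:Add2,r2:6,r3:8,r4:3,r5:5
c5: CDB Add2=6; issue ADD r3<-Add2 | r0:Add1,r1:6,r2:6,r3:Add2,r4:3,r5:5
c6: stall | r0:Add1,r1:6,r2:6,r3:Add2,r4:3,r5:5
c7: stall | r0:Add1,r1:6,r2:6,r3:Add2,r4:3,r5:5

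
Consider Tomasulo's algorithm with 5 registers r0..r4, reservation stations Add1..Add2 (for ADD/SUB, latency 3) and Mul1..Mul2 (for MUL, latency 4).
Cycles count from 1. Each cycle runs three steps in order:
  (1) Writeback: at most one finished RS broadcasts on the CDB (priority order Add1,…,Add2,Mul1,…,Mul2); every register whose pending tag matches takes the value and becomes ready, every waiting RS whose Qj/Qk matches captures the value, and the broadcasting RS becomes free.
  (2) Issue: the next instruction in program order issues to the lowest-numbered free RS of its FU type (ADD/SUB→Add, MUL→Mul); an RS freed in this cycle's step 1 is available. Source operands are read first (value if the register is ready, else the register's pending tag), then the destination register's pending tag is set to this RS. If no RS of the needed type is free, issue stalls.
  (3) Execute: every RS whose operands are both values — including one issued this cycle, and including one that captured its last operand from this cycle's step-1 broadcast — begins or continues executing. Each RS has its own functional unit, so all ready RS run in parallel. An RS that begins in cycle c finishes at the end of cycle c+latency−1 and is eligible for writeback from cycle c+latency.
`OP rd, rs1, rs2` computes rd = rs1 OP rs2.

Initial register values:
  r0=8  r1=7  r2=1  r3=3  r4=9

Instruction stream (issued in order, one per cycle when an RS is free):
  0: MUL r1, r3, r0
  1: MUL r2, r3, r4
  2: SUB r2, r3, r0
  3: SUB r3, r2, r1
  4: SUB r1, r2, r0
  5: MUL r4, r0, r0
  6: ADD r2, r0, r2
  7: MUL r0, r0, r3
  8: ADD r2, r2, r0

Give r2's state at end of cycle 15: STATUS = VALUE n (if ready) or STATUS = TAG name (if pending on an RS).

  c1: issue MUL r1<-Mul1  regs: r0:8,r1:Mul1,r2:1,r3:3,r4:9
  c2: issue MUL r2<-Mul2  regs: r0:8,r1:Mul1,r2:Mul2,r3:3,r4:9
  c3: issue SUB r2<-Add1  regs: r0:8,r1:Mul1,r2:Add1,r3:3,r4:9
  c4: issue SUB r3<-Add2  regs: r0:8,r1:Mul1,r2:Add1,r3:Add2,r4:9
  c5: CDB Mul1=24; stall  regs: r0:8,r1:24,r2:Add1,r3:Add2,r4:9
  c6: CDB Add1=-5; issue SUB r1<-Add1  regs: r0:8,r1:Add1,r2:-5,r3:Add2,r4:9
  c7: CDB Mul2=27; issue MUL r4<-Mul1  regs: r0:8,r1:Add1,r2:-5,r3:Add2,r4:Mul1
  c8: stall  regs: r0:8,r1:Add1,r2:-5,r3:Add2,r4:Mul1
  c9: CDB Add1=-13; issue ADD r2<-Add1  regs: r0:8,r1:-13,r2:Add1,r3:Add2,r4:Mul1
  c10: CDB Add2=-29; issue MUL r0<-Mul2  regs: r0:Mul2,r1:-13,r2:Add1,r3:-29,r4:Mul1
  c11: CDB Mul1=64; issue ADD r2<-Add2  regs: r0:Mul2,r1:-13,r2:Add2,r3:-29,r4:64
  c12: CDB Add1=3  regs: r0:Mul2,r1:-13,r2:Add2,r3:-29,r4:64
  c13: -  regs: r0:Mul2,r1:-13,r2:Add2,r3:-29,r4:64
  c14: CDB Mul2=-232  regs: r0:-232,r1:-13,r2:Add2,r3:-29,r4:64
  c15: -  regs: r0:-232,r1:-13,r2:Add2,r3:-29,r4:64

STATUS = TAG Add2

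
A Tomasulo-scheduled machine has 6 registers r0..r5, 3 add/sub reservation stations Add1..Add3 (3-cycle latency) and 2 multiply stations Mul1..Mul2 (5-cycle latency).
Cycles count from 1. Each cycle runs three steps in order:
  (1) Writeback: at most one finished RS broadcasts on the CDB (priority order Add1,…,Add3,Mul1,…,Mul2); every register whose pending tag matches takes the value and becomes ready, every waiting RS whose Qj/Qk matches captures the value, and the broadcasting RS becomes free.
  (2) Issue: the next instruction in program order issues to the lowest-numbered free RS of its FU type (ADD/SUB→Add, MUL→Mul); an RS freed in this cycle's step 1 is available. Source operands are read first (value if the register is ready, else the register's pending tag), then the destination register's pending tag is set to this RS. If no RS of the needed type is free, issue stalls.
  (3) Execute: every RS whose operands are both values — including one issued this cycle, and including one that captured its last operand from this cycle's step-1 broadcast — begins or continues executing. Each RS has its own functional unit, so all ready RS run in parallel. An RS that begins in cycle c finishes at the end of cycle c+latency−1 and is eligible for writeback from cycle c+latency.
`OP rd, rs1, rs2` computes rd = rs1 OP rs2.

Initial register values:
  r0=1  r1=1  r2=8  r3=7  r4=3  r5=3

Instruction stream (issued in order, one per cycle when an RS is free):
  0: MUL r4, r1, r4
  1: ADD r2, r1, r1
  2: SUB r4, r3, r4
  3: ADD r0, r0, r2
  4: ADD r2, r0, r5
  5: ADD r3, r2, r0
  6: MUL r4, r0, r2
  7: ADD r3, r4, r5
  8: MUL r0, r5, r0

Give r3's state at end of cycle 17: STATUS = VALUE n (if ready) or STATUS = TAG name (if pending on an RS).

  c1: issue MUL r4<-Mul1  regs: r0:1,r1:1,r2:8,r3:7,r4:Mul1,r5:3
  c2: issue ADD r2<-Add1  regs: r0:1,r1:1,r2:Add1,r3:7,r4:Mul1,r5:3
  c3: issue SUB r4<-Add2  regs: r0:1,r1:1,r2:Add1,r3:7,r4:Add2,r5:3
  c4: issue ADD r0<-Add3  regs: r0:Add3,r1:1,r2:Add1,r3:7,r4:Add2,r5:3
  c5: CDB Add1=2; issue ADD r2<-Add1  regs: r0:Add3,r1:1,r2:Add1,r3:7,r4:Add2,r5:3
  c6: CDB Mul1=3; stall  regs: r0:Add3,r1:1,r2:Add1,r3:7,r4:Add2,r5:3
  c7: stall  regs: r0:Add3,r1:1,r2:Add1,r3:7,r4:Add2,r5:3
  c8: CDB Add3=3; issue ADD r3<-Add3  regs: r0:3,r1:1,r2:Add1,r3:Add3,r4:Add2,r5:3
  c9: CDB Add2=4; issue MUL r4<-Mul1  regs: r0:3,r1:1,r2:Add1,r3:Add3,r4:Mul1,r5:3
  c10: issue ADD r3<-Add2  regs: r0:3,r1:1,r2:Add1,r3:Add2,r4:Mul1,r5:3
  c11: CDB Add1=6; issue MUL r0<-Mul2  regs: r0:Mul2,r1:1,r2:6,r3:Add2,r4:Mul1,r5:3
  c12: -  regs: r0:Mul2,r1:1,r2:6,r3:Add2,r4:Mul1,r5:3
  c13: -  regs: r0:Mul2,r1:1,r2:6,r3:Add2,r4:Mul1,r5:3
  c14: CDB Add3=9  regs: r0:Mul2,r1:1,r2:6,r3:Add2,r4:Mul1,r5:3
  c15: -  regs: r0:Mul2,r1:1,r2:6,r3:Add2,r4:Mul1,r5:3
  c16: CDB Mul1=18  regs: r0:Mul2,r1:1,r2:6,r3:Add2,r4:18,r5:3
  c17: CDB Mul2=9  regs: r0:9,r1:1,r2:6,r3:Add2,r4:18,r5:3

STATUS = TAG Add2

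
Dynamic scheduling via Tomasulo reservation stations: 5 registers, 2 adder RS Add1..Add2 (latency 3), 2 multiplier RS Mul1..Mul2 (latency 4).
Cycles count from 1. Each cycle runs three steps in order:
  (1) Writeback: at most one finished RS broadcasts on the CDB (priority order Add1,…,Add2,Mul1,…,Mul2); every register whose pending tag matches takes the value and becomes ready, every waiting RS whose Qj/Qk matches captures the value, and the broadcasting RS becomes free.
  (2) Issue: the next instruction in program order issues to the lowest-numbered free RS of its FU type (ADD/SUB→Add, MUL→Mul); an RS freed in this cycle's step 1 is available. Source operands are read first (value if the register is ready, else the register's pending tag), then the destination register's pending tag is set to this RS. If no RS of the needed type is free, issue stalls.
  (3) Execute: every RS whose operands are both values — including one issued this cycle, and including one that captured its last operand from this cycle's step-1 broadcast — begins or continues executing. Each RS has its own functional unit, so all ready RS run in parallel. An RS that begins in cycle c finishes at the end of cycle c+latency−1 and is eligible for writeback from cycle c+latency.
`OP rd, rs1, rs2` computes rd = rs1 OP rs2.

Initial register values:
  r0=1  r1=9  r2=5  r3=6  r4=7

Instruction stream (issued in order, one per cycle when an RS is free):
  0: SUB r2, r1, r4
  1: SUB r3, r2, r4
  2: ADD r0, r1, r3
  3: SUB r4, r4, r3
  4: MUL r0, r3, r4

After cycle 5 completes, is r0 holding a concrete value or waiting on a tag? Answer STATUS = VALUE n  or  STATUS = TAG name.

c1: issue SUB r2<-Add1 | r0:1,r1:9,r2:Add1,r3:6,r4:7
c2: issue SUB r3<-Add2 | r0:1,r1:9,r2:Add1,r3:Add2,r4:7
c3: stall | r0:1,r1:9,r2:Add1,r3:Add2,r4:7
c4: CDB Add1=2; issue ADD r0<-Add1 | r0:Add1,r1:9,r2:2,r3:Add2,r4:7
c5: stall | r0:Add1,r1:9,r2:2,r3:Add2,r4:7

STATUS = TAG Add1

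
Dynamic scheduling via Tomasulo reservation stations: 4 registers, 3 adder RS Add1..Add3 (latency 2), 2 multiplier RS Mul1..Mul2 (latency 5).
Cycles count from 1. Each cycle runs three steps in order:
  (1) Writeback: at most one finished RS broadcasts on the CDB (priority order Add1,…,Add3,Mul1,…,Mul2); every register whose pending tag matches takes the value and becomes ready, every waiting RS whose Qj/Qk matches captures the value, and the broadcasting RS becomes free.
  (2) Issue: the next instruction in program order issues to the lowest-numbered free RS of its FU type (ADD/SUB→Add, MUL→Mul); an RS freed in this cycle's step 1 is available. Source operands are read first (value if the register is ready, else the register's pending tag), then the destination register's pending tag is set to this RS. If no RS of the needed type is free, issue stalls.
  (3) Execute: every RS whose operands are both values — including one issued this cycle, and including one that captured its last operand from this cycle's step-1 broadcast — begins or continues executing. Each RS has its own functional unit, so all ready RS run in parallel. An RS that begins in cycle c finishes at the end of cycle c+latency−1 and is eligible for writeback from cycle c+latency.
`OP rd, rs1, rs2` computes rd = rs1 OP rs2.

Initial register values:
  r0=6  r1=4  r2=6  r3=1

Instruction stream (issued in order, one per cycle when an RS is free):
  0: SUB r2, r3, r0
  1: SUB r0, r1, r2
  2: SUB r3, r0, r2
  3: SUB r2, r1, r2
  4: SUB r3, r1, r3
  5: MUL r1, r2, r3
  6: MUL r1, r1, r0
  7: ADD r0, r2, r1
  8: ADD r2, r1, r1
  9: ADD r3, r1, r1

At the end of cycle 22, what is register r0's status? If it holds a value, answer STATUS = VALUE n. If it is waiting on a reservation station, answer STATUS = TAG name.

STATUS = VALUE -801

  c1: issue SUB r2<-Add1  regs: r0:6,r1:4,r2:Add1,r3:1
  c2: issue SUB r0<-Add2  regs: r0:Add2,r1:4,r2:Add1,r3:1
  c3: CDB Add1=-5; issue SUB r3<-Add1  regs: r0:Add2,r1:4,r2:-5,r3:Add1
  c4: issue SUB r2<-Add3  regs: r0:Add2,r1:4,r2:Add3,r3:Add1
  c5: CDB Add2=9; issue SUB r3<-Add2  regs: r0:9,r1:4,r2:Add3,r3:Add2
  c6: CDB Add3=9; issue MUL r1<-Mul1  regs: r0:9,r1:Mul1,r2:9,r3:Add2
  c7: CDB Add1=14; issue MUL r1<-Mul2  regs: r0:9,r1:Mul2,r2:9,r3:Add2
  c8: issue ADD r0<-Add1  regs: r0:Add1,r1:Mul2,r2:9,r3:Add2
  c9: CDB Add2=-10; issue ADD r2<-Add2  regs: r0:Add1,r1:Mul2,r2:Add2,r3:-10
  c10: issue ADD r3<-Add3  regs: r0:Add1,r1:Mul2,r2:Add2,r3:Add3
  c11: -  regs: r0:Add1,r1:Mul2,r2:Add2,r3:Add3
  c12: -  regs: r0:Add1,r1:Mul2,r2:Add2,r3:Add3
  c13: -  regs: r0:Add1,r1:Mul2,r2:Add2,r3:Add3
  c14: CDB Mul1=-90  regs: r0:Add1,r1:Mul2,r2:Add2,r3:Add3
  c15: -  regs: r0:Add1,r1:Mul2,r2:Add2,r3:Add3
  c16: -  regs: r0:Add1,r1:Mul2,r2:Add2,r3:Add3
  c17: -  regs: r0:Add1,r1:Mul2,r2:Add2,r3:Add3
  c18: -  regs: r0:Add1,r1:Mul2,r2:Add2,r3:Add3
  c19: CDB Mul2=-810  regs: r0:Add1,r1:-810,r2:Add2,r3:Add3
  c20: -  regs: r0:Add1,r1:-810,r2:Add2,r3:Add3
  c21: CDB Add1=-801  regs: r0:-801,r1:-810,r2:Add2,r3:Add3
  c22: CDB Add2=-1620  regs: r0:-801,r1:-810,r2:-1620,r3:Add3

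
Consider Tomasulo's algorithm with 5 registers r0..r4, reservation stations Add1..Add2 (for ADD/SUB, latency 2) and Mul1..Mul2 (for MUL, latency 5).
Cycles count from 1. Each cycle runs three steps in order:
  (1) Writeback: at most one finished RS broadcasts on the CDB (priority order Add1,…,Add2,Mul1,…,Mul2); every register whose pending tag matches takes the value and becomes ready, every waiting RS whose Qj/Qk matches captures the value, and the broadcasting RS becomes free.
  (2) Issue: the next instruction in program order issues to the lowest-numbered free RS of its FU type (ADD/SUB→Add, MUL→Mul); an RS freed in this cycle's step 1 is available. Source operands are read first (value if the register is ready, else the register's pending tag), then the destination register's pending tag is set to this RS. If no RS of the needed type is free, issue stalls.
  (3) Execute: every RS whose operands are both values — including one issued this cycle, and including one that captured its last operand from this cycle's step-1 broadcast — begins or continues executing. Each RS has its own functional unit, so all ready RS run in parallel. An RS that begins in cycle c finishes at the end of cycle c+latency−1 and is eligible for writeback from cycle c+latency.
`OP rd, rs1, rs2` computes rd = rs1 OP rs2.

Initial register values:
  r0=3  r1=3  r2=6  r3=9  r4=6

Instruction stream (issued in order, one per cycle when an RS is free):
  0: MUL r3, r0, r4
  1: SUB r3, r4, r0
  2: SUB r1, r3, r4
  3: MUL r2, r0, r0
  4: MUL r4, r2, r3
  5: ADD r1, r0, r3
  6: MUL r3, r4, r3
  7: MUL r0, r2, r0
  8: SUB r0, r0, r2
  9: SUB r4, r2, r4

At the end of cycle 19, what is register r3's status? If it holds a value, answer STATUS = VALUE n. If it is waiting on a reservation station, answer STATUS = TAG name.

STATUS = TAG Mul2

cycle 1: issue MUL r3<-Mul1 // r0:3,r1:3,r2:6,r3:Mul1,r4:6
cycle 2: issue SUB r3<-Add1 // r0:3,r1:3,r2:6,r3:Add1,r4:6
cycle 3: issue SUB r1<-Add2 // r0:3,r1:Add2,r2:6,r3:Add1,r4:6
cycle 4: CDB Add1=3; issue MUL r2<-Mul2 // r0:3,r1:Add2,r2:Mul2,r3:3,r4:6
cycle 5: stall // r0:3,r1:Add2,r2:Mul2,r3:3,r4:6
cycle 6: CDB Add2=-3; stall // r0:3,r1:-3,r2:Mul2,r3:3,r4:6
cycle 7: CDB Mul1=18; issue MUL r4<-Mul1 // r0:3,r1:-3,r2:Mul2,r3:3,r4:Mul1
cycle 8: issue ADD r1<-Add1 // r0:3,r1:Add1,r2:Mul2,r3:3,r4:Mul1
cycle 9: CDB Mul2=9; issue MUL r3<-Mul2 // r0:3,r1:Add1,r2:9,r3:Mul2,r4:Mul1
cycle 10: CDB Add1=6; stall // r0:3,r1:6,r2:9,r3:Mul2,r4:Mul1
cycle 11: stall // r0:3,r1:6,r2:9,r3:Mul2,r4:Mul1
cycle 12: stall // r0:3,r1:6,r2:9,r3:Mul2,r4:Mul1
cycle 13: stall // r0:3,r1:6,r2:9,r3:Mul2,r4:Mul1
cycle 14: CDB Mul1=27; issue MUL r0<-Mul1 // r0:Mul1,r1:6,r2:9,r3:Mul2,r4:27
cycle 15: issue SUB r0<-Add1 // r0:Add1,r1:6,r2:9,r3:Mul2,r4:27
cycle 16: issue SUB r4<-Add2 // r0:Add1,r1:6,r2:9,r3:Mul2,r4:Add2
cycle 17: - // r0:Add1,r1:6,r2:9,r3:Mul2,r4:Add2
cycle 18: CDB Add2=-18 // r0:Add1,r1:6,r2:9,r3:Mul2,r4:-18
cycle 19: CDB Mul1=27 // r0:Add1,r1:6,r2:9,r3:Mul2,r4:-18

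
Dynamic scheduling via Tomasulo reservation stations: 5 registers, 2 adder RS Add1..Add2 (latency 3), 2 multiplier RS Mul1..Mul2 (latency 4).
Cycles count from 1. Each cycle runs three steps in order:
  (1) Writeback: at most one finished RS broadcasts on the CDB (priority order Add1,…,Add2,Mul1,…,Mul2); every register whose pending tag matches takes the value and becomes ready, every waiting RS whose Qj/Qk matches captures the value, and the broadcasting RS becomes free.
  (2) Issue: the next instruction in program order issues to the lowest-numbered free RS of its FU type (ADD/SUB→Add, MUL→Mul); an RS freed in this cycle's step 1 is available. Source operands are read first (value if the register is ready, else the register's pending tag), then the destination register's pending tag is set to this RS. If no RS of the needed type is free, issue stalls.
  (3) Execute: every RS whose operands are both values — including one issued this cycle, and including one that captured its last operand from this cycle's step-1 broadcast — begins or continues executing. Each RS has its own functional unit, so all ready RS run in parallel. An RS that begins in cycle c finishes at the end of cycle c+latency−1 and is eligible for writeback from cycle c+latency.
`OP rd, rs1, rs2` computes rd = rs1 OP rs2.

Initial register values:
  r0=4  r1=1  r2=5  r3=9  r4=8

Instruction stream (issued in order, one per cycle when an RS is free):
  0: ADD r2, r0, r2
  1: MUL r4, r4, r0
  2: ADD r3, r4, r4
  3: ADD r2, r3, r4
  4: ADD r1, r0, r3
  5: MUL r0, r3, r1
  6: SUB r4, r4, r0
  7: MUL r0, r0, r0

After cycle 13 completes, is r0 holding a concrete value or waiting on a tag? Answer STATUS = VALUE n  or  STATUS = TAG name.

c1: issue ADD r2<-Add1 | r0:4,r1:1,r2:Add1,r3:9,r4:8
c2: issue MUL r4<-Mul1 | r0:4,r1:1,r2:Add1,r3:9,r4:Mul1
c3: issue ADD r3<-Add2 | r0:4,r1:1,r2:Add1,r3:Add2,r4:Mul1
c4: CDB Add1=9; issue ADD r2<-Add1 | r0:4,r1:1,r2:Add1,r3:Add2,r4:Mul1
c5: stall | r0:4,r1:1,r2:Add1,r3:Add2,r4:Mul1
c6: CDB Mul1=32; stall | r0:4,r1:1,r2:Add1,r3:Add2,r4:32
c7: stall | r0:4,r1:1,r2:Add1,r3:Add2,r4:32
c8: stall | r0:4,r1:1,r2:Add1,r3:Add2,r4:32
c9: CDB Add2=64; issue ADD r1<-Add2 | r0:4,r1:Add2,r2:Add1,r3:64,r4:32
c10: issue MUL r0<-Mul1 | r0:Mul1,r1:Add2,r2:Add1,r3:64,r4:32
c11: stall | r0:Mul1,r1:Add2,r2:Add1,r3:64,r4:32
c12: CDB Add1=96; issue SUB r4<-Add1 | r0:Mul1,r1:Add2,r2:96,r3:64,r4:Add1
c13: CDB Add2=68; issue MUL r0<-Mul2 | r0:Mul2,r1:68,r2:96,r3:64,r4:Add1

STATUS = TAG Mul2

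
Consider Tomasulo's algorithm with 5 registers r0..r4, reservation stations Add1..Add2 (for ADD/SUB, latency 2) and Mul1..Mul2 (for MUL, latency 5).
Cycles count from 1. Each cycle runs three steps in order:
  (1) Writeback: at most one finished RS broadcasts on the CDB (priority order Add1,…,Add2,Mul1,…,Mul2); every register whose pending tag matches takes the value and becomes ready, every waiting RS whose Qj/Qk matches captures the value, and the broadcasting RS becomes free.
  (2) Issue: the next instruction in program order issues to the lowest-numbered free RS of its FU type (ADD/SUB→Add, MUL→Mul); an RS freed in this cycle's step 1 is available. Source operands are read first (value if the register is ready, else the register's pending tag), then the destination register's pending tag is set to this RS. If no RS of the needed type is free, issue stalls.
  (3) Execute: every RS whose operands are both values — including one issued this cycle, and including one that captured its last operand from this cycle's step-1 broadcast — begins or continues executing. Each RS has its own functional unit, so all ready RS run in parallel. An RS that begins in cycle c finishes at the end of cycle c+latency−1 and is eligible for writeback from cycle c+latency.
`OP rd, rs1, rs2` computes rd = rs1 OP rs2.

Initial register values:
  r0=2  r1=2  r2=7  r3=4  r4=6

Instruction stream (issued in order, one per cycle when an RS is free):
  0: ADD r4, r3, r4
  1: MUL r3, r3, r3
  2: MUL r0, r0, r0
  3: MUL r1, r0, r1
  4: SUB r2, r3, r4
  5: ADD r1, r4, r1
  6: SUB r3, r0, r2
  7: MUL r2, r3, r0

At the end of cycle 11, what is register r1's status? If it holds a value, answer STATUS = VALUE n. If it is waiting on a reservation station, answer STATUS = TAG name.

STATUS = TAG Add2

c1: issue ADD r4<-Add1 | r0:2,r1:2,r2:7,r3:4,r4:Add1
c2: issue MUL r3<-Mul1 | r0:2,r1:2,r2:7,r3:Mul1,r4:Add1
c3: CDB Add1=10; issue MUL r0<-Mul2 | r0:Mul2,r1:2,r2:7,r3:Mul1,r4:10
c4: stall | r0:Mul2,r1:2,r2:7,r3:Mul1,r4:10
c5: stall | r0:Mul2,r1:2,r2:7,r3:Mul1,r4:10
c6: stall | r0:Mul2,r1:2,r2:7,r3:Mul1,r4:10
c7: CDB Mul1=16; issue MUL r1<-Mul1 | r0:Mul2,r1:Mul1,r2:7,r3:16,r4:10
c8: CDB Mul2=4; issue SUB r2<-Add1 | r0:4,r1:Mul1,r2:Add1,r3:16,r4:10
c9: issue ADD r1<-Add2 | r0:4,r1:Add2,r2:Add1,r3:16,r4:10
c10: CDB Add1=6; issue SUB r3<-Add1 | r0:4,r1:Add2,r2:6,r3:Add1,r4:10
c11: issue MUL r2<-Mul2 | r0:4,r1:Add2,r2:Mul2,r3:Add1,r4:10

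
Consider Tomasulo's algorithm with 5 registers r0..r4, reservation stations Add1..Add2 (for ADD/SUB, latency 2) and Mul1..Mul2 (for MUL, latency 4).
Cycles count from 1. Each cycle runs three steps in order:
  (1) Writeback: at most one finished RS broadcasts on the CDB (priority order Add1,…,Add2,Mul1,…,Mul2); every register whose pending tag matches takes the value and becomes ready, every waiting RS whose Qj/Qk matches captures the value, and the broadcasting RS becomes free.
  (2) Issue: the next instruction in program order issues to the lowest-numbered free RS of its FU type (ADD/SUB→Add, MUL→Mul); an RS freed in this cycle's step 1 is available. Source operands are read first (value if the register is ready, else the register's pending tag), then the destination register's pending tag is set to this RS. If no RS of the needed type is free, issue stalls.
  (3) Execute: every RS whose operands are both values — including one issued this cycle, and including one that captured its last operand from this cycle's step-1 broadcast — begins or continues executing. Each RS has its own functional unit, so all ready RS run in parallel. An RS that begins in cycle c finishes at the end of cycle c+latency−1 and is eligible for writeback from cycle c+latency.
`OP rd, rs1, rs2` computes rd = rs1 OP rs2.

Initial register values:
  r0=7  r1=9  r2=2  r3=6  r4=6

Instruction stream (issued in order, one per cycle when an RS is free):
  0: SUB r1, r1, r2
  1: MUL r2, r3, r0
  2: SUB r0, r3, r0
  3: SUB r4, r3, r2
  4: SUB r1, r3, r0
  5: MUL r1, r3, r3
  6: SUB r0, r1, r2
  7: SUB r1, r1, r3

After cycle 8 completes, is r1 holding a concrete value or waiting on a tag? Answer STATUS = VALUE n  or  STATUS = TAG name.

STATUS = TAG Add2

cycle 1: issue SUB r1<-Add1 // r0:7,r1:Add1,r2:2,r3:6,r4:6
cycle 2: issue MUL r2<-Mul1 // r0:7,r1:Add1,r2:Mul1,r3:6,r4:6
cycle 3: CDB Add1=7; issue SUB r0<-Add1 // r0:Add1,r1:7,r2:Mul1,r3:6,r4:6
cycle 4: issue SUB r4<-Add2 // r0:Add1,r1:7,r2:Mul1,r3:6,r4:Add2
cycle 5: CDB Add1=-1; issue SUB r1<-Add1 // r0:-1,r1:Add1,r2:Mul1,r3:6,r4:Add2
cycle 6: CDB Mul1=42; issue MUL r1<-Mul1 // r0:-1,r1:Mul1,r2:42,r3:6,r4:Add2
cycle 7: CDB Add1=7; issue SUB r0<-Add1 // r0:Add1,r1:Mul1,r2:42,r3:6,r4:Add2
cycle 8: CDB Add2=-36; issue SUB r1<-Add2 // r0:Add1,r1:Add2,r2:42,r3:6,r4:-36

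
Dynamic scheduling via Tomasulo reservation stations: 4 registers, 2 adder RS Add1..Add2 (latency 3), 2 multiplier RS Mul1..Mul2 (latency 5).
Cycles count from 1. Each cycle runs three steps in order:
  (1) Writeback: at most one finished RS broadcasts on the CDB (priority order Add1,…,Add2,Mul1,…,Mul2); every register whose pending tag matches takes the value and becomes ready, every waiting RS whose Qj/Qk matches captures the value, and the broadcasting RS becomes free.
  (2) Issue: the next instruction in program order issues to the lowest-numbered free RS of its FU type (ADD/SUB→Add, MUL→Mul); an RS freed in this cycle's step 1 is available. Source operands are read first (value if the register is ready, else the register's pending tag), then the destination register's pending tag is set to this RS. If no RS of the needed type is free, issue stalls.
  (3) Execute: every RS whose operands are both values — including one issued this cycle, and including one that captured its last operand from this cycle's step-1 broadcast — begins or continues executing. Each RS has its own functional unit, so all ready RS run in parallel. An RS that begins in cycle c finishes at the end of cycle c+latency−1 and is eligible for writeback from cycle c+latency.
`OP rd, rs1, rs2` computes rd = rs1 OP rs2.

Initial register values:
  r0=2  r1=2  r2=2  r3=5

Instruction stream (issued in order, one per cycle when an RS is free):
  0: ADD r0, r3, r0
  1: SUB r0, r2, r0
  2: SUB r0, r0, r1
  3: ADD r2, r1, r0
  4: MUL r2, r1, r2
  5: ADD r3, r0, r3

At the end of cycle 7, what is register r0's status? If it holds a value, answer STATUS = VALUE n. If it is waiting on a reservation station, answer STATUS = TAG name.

STATUS = TAG Add1

  c1: issue ADD r0<-Add1  regs: r0:Add1,r1:2,r2:2,r3:5
  c2: issue SUB r0<-Add2  regs: r0:Add2,r1:2,r2:2,r3:5
  c3: stall  regs: r0:Add2,r1:2,r2:2,r3:5
  c4: CDB Add1=7; issue SUB r0<-Add1  regs: r0:Add1,r1:2,r2:2,r3:5
  c5: stall  regs: r0:Add1,r1:2,r2:2,r3:5
  c6: stall  regs: r0:Add1,r1:2,r2:2,r3:5
  c7: CDB Add2=-5; issue ADD r2<-Add2  regs: r0:Add1,r1:2,r2:Add2,r3:5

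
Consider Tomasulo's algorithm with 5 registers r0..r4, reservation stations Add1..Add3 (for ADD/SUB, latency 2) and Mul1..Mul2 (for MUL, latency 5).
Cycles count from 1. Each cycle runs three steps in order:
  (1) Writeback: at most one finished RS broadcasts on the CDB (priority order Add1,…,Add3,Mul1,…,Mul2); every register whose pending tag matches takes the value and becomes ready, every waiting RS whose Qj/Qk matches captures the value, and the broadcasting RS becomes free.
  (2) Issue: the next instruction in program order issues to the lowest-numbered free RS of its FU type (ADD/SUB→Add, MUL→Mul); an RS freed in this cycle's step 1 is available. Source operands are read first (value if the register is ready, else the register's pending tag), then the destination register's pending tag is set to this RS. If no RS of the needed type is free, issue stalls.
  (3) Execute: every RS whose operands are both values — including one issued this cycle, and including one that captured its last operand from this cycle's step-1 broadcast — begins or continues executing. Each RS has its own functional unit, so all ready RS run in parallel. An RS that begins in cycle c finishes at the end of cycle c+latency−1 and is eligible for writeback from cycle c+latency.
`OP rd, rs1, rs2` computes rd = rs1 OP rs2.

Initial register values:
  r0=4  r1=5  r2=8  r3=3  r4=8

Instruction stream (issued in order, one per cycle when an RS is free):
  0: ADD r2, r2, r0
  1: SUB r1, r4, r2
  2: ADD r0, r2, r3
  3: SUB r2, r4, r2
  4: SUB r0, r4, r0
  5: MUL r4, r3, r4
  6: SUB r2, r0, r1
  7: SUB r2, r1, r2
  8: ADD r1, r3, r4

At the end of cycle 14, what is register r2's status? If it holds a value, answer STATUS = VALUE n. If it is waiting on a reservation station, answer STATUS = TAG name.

  c1: issue ADD r2<-Add1  regs: r0:4,r1:5,r2:Add1,r3:3,r4:8
  c2: issue SUB r1<-Add2  regs: r0:4,r1:Add2,r2:Add1,r3:3,r4:8
  c3: CDB Add1=12; issue ADD r0<-Add1  regs: r0:Add1,r1:Add2,r2:12,r3:3,r4:8
  c4: issue SUB r2<-Add3  regs: r0:Add1,r1:Add2,r2:Add3,r3:3,r4:8
  c5: CDB Add1=15; issue SUB r0<-Add1  regs: r0:Add1,r1:Add2,r2:Add3,r3:3,r4:8
  c6: CDB Add2=-4; issue MUL r4<-Mul1  regs: r0:Add1,r1:-4,r2:Add3,r3:3,r4:Mul1
  c7: CDB Add1=-7; issue SUB r2<-Add1  regs: r0:-7,r1:-4,r2:Add1,r3:3,r4:Mul1
  c8: CDB Add3=-4; issue SUB r2<-Add2  regs: r0:-7,r1:-4,r2:Add2,r3:3,r4:Mul1
  c9: CDB Add1=-3; issue ADD r1<-Add1  regs: r0:-7,r1:Add1,r2:Add2,r3:3,r4:Mul1
  c10: -  regs: r0:-7,r1:Add1,r2:Add2,r3:3,r4:Mul1
  c11: CDB Add2=-1  regs: r0:-7,r1:Add1,r2:-1,r3:3,r4:Mul1
  c12: CDB Mul1=24  regs: r0:-7,r1:Add1,r2:-1,r3:3,r4:24
  c13: -  regs: r0:-7,r1:Add1,r2:-1,r3:3,r4:24
  c14: CDB Add1=27  regs: r0:-7,r1:27,r2:-1,r3:3,r4:24

STATUS = VALUE -1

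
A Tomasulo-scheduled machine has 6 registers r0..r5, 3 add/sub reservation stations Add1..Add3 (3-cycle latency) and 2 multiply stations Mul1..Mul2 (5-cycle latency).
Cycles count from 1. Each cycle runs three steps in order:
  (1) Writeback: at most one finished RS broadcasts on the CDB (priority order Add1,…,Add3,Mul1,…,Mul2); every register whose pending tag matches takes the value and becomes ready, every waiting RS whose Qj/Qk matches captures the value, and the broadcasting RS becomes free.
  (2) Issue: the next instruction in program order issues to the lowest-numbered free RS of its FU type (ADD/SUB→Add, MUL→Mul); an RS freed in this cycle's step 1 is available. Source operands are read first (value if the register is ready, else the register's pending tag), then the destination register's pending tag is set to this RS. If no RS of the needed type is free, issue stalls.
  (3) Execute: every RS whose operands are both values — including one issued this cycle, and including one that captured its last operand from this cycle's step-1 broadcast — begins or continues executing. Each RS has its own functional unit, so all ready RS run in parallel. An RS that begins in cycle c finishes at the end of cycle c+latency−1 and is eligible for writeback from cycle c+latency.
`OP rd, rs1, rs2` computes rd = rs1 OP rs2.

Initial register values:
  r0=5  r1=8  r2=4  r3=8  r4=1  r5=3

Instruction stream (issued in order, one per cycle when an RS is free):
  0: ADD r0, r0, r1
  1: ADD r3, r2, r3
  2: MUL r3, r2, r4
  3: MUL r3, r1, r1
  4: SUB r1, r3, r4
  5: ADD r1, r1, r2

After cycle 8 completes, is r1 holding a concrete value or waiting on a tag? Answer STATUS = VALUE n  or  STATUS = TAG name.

cycle 1: issue ADD r0<-Add1 // r0:Add1,r1:8,r2:4,r3:8,r4:1,r5:3
cycle 2: issue ADD r3<-Add2 // r0:Add1,r1:8,r2:4,r3:Add2,r4:1,r5:3
cycle 3: issue MUL r3<-Mul1 // r0:Add1,r1:8,r2:4,r3:Mul1,r4:1,r5:3
cycle 4: CDB Add1=13; issue MUL r3<-Mul2 // r0:13,r1:8,r2:4,r3:Mul2,r4:1,r5:3
cycle 5: CDB Add2=12; issue SUB r1<-Add1 // r0:13,r1:Add1,r2:4,r3:Mul2,r4:1,r5:3
cycle 6: issue ADD r1<-Add2 // r0:13,r1:Add2,r2:4,r3:Mul2,r4:1,r5:3
cycle 7: - // r0:13,r1:Add2,r2:4,r3:Mul2,r4:1,r5:3
cycle 8: CDB Mul1=4 // r0:13,r1:Add2,r2:4,r3:Mul2,r4:1,r5:3

STATUS = TAG Add2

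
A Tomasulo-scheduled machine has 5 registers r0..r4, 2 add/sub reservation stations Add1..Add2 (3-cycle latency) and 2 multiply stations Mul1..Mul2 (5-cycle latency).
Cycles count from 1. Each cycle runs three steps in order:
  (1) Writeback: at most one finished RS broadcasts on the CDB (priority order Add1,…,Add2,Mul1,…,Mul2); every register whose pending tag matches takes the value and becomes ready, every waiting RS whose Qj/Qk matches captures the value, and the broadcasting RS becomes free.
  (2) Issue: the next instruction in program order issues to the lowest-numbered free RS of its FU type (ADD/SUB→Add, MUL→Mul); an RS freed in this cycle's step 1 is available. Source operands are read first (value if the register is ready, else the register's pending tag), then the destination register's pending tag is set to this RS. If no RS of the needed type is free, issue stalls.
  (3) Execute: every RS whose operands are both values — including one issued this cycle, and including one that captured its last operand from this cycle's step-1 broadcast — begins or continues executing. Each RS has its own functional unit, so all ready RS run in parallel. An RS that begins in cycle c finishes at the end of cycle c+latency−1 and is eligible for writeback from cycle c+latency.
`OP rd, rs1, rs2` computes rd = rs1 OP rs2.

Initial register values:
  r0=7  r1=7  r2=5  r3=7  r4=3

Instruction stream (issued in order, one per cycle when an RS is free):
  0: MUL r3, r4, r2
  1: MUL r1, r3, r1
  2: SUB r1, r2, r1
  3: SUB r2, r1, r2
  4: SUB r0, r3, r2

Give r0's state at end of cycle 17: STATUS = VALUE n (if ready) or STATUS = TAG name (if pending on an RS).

STATUS = TAG Add1

  c1: issue MUL r3<-Mul1  regs: r0:7,r1:7,r2:5,r3:Mul1,r4:3
  c2: issue MUL r1<-Mul2  regs: r0:7,r1:Mul2,r2:5,r3:Mul1,r4:3
  c3: issue SUB r1<-Add1  regs: r0:7,r1:Add1,r2:5,r3:Mul1,r4:3
  c4: issue SUB r2<-Add2  regs: r0:7,r1:Add1,r2:Add2,r3:Mul1,r4:3
  c5: stall  regs: r0:7,r1:Add1,r2:Add2,r3:Mul1,r4:3
  c6: CDB Mul1=15; stall  regs: r0:7,r1:Add1,r2:Add2,r3:15,r4:3
  c7: stall  regs: r0:7,r1:Add1,r2:Add2,r3:15,r4:3
  c8: stall  regs: r0:7,r1:Add1,r2:Add2,r3:15,r4:3
  c9: stall  regs: r0:7,r1:Add1,r2:Add2,r3:15,r4:3
  c10: stall  regs: r0:7,r1:Add1,r2:Add2,r3:15,r4:3
  c11: CDB Mul2=105; stall  regs: r0:7,r1:Add1,r2:Add2,r3:15,r4:3
  c12: stall  regs: r0:7,r1:Add1,r2:Add2,r3:15,r4:3
  c13: stall  regs: r0:7,r1:Add1,r2:Add2,r3:15,r4:3
  c14: CDB Add1=-100; issue SUB r0<-Add1  regs: r0:Add1,r1:-100,r2:Add2,r3:15,r4:3
  c15: -  regs: r0:Add1,r1:-100,r2:Add2,r3:15,r4:3
  c16: -  regs: r0:Add1,r1:-100,r2:Add2,r3:15,r4:3
  c17: CDB Add2=-105  regs: r0:Add1,r1:-100,r2:-105,r3:15,r4:3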